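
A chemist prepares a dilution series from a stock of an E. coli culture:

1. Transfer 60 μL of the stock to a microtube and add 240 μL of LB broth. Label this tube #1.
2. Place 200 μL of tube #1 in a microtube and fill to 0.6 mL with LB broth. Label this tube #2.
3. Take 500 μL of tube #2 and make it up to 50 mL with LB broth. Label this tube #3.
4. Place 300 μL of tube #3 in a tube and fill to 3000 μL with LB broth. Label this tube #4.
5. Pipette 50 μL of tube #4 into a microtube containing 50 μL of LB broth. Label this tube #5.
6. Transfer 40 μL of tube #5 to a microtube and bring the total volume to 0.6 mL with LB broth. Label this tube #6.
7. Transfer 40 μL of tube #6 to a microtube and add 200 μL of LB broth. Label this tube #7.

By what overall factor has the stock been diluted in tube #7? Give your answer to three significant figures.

Step 1: 60 μL + 240 μL = 300 μL total → factor 300/60 = 5
Step 2: 200 μL brought to 0.6 mL → factor 600/200 = 3
Step 3: 500 μL brought to 50 mL → factor 50000/500 = 100
Step 4: 300 μL brought to 3000 μL → factor 3000/300 = 10
Step 5: 50 μL + 50 μL = 100 μL total → factor 100/50 = 2
Step 6: 40 μL brought to 0.6 mL → factor 600/40 = 15
Step 7: 40 μL + 200 μL = 240 μL total → factor 240/40 = 6
Overall dilution factor = 5 × 3 × 100 × 10 × 2 × 15 × 6 = 2.7 × 10^6

2.70 × 10^6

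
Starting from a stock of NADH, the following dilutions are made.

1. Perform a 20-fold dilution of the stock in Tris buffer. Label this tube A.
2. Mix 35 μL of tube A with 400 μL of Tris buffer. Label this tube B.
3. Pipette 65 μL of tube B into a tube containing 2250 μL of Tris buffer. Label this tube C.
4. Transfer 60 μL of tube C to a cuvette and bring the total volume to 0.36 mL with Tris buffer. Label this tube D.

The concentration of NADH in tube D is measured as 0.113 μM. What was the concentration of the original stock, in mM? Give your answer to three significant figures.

6.00 mM

Step 1: 20-fold → factor 20
Step 2: 35 μL + 400 μL = 435 μL total → factor 435/35 = 12.429
Step 3: 65 μL + 2250 μL = 2315 μL total → factor 2315/65 = 35.615
Step 4: 60 μL brought to 0.36 mL → factor 360/60 = 6
Overall dilution factor = 20 × 12.429 × 35.615 × 6 = 53118
Stock = 0.113 μM × 53118 = 6002 μM = 6.00 mM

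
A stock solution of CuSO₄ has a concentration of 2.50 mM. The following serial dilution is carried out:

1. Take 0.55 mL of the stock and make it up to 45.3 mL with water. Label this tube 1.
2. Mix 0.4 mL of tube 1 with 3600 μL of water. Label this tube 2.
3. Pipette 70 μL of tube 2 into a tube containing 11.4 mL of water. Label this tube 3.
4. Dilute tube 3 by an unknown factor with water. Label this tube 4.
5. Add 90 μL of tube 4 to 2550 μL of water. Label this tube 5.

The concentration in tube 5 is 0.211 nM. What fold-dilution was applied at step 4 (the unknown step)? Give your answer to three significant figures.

Step 1: 0.55 mL brought to 45.3 mL → factor 45.3/0.55 = 82.364
Step 2: 0.4 mL + 3600 μL = 4 mL total → factor 4/0.4 = 10
Step 3: 70 μL + 11.4 mL = 11470 μL total → factor 11470/70 = 163.86
Step 4: unknown factor x
Step 5: 90 μL + 2550 μL = 2640 μL total → factor 2640/90 = 29.333
Product of known-step factors = 3.9588 × 10^6
Overall factor = 2.50 mM / (0.211 nM) = 1.1848 × 10^7
x = 1.1848 × 10^7 / 3.9588 × 10^6 = 2.99

2.99-fold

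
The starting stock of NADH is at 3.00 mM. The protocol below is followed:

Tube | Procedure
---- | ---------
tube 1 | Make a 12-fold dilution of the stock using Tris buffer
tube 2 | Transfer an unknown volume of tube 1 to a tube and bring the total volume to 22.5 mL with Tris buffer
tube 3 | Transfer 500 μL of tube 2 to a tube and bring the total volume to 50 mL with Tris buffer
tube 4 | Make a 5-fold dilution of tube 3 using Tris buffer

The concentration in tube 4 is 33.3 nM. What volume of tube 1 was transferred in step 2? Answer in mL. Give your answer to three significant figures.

1.50 mL

Step 1: 12-fold → factor 12
Step 2: v brought to 22.5 mL → factor = 22.5 mL/v
Step 3: 500 μL brought to 50 mL → factor 50000/500 = 100
Step 4: 5-fold → factor 5
Product of known-step factors = 6000
Overall factor = 3.00 mM / (33.3 nM) = 90090
Step-2 factor = 90090 / 6000 = 15.015
v = 22.5 mL / 15.015 = 1.50 mL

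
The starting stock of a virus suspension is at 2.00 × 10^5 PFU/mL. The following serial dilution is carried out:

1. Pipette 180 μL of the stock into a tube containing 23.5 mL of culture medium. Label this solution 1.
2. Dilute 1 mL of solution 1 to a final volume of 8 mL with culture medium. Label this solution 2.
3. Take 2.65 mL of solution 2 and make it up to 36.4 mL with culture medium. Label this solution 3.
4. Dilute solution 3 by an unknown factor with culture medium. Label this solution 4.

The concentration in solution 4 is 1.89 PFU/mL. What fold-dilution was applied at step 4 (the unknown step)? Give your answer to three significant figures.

7.32-fold

Step 1: 180 μL + 23.5 mL = 23680 μL total → factor 23680/180 = 131.56
Step 2: 1 mL brought to 8 mL → factor 8/1 = 8
Step 3: 2.65 mL brought to 36.4 mL → factor 36.4/2.65 = 13.736
Step 4: unknown factor x
Product of known-step factors = 14456
Overall factor = 2.00 × 10^5 PFU/mL / (1.89 PFU/mL) = 1.0582 × 10^5
x = 1.0582 × 10^5 / 14456 = 7.32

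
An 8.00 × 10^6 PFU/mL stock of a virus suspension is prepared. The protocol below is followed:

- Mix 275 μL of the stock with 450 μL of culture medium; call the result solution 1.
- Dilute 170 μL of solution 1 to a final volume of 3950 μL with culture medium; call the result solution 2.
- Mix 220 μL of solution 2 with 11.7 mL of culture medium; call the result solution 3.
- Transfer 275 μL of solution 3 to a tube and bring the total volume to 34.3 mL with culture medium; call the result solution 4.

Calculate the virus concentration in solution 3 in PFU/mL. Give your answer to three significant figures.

2.41 × 10^3 PFU/mL

Step 1: 275 μL + 450 μL = 725 μL total → factor 725/275 = 2.6364
Step 2: 170 μL brought to 3950 μL → factor 3950/170 = 23.235
Step 3: 220 μL + 11.7 mL = 11920 μL total → factor 11920/220 = 54.182
Dilution factor through solution 3 = 2.6364 × 23.235 × 54.182 = 3319
[solution 3] = 8.00 × 10^6 PFU/mL / 3319 = 2.41 × 10^3 PFU/mL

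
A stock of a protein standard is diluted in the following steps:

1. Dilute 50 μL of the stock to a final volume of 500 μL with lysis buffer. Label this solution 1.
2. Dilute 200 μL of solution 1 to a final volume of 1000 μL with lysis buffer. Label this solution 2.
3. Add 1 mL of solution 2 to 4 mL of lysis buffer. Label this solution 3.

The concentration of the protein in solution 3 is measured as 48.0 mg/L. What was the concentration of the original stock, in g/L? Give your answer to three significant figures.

Step 1: 50 μL brought to 500 μL → factor 500/50 = 10
Step 2: 200 μL brought to 1000 μL → factor 1000/200 = 5
Step 3: 1 mL + 4 mL = 5 mL total → factor 5/1 = 5
Overall dilution factor = 10 × 5 × 5 = 250
Stock = 48.0 mg/L × 250 = 1.200 × 10^4 mg/L = 12.0 g/L

12.0 g/L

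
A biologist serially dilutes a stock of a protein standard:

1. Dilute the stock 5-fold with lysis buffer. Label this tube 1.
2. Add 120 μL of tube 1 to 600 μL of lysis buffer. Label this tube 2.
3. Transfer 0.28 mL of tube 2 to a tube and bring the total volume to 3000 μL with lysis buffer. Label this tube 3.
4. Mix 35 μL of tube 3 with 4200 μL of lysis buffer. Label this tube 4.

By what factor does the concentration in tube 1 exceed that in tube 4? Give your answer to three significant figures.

Step 1: 5-fold → factor 5
Step 2: 120 μL + 600 μL = 720 μL total → factor 720/120 = 6
Step 3: 0.28 mL brought to 3000 μL → factor 3/0.28 = 10.714
Step 4: 35 μL + 4200 μL = 4235 μL total → factor 4235/35 = 121
Dilution factor to tube 1 = 5; to tube 4 = 38893
[tube 1]/[tube 4] = (factor to tube 4)/(factor to tube 1) = 38893/5 = 7.78 × 10^3

7.78 × 10^3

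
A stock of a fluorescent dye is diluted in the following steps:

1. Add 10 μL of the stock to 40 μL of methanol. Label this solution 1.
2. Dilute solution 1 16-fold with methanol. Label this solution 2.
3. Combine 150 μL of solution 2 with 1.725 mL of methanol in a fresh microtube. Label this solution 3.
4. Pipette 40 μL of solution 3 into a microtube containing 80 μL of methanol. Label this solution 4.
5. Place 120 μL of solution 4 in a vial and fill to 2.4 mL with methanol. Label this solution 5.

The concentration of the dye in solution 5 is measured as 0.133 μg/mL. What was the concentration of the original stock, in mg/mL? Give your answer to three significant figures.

Step 1: 10 μL + 40 μL = 50 μL total → factor 50/10 = 5
Step 2: 16-fold → factor 16
Step 3: 150 μL + 1.725 mL = 1875 μL total → factor 1875/150 = 12.5
Step 4: 40 μL + 80 μL = 120 μL total → factor 120/40 = 3
Step 5: 120 μL brought to 2.4 mL → factor 2400/120 = 20
Overall dilution factor = 5 × 16 × 12.5 × 3 × 20 = 60000
Stock = 0.133 μg/mL × 60000 = 7980 μg/mL = 7.98 mg/mL

7.98 mg/mL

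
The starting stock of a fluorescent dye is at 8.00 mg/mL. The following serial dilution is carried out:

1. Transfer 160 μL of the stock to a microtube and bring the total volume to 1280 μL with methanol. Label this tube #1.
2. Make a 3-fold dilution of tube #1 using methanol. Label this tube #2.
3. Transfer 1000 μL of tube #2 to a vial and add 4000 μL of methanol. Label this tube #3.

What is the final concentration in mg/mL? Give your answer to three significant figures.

Step 1: 160 μL brought to 1280 μL → factor 1280/160 = 8
Step 2: 3-fold → factor 3
Step 3: 1000 μL + 4000 μL = 5000 μL total → factor 5000/1000 = 5
Overall dilution factor = 8 × 3 × 5 = 120
Final = 8.00 mg/mL / 120 = 0.0667 mg/mL

0.0667 mg/mL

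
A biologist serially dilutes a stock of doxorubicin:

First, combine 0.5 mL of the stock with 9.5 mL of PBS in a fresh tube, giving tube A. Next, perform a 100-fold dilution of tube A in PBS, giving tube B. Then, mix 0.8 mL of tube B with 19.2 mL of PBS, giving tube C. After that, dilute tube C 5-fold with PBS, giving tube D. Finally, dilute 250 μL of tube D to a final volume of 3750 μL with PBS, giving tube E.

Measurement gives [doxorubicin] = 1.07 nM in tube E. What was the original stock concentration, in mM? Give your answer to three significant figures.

Step 1: 0.5 mL + 9.5 mL = 10 mL total → factor 10/0.5 = 20
Step 2: 100-fold → factor 100
Step 3: 0.8 mL + 19.2 mL = 20 mL total → factor 20/0.8 = 25
Step 4: 5-fold → factor 5
Step 5: 250 μL brought to 3750 μL → factor 3750/250 = 15
Overall dilution factor = 20 × 100 × 25 × 5 × 15 = 3.75 × 10^6
Stock = 1.07 nM × 3.75 × 10^6 = 4.012 × 10^6 nM = 4.01 mM

4.01 mM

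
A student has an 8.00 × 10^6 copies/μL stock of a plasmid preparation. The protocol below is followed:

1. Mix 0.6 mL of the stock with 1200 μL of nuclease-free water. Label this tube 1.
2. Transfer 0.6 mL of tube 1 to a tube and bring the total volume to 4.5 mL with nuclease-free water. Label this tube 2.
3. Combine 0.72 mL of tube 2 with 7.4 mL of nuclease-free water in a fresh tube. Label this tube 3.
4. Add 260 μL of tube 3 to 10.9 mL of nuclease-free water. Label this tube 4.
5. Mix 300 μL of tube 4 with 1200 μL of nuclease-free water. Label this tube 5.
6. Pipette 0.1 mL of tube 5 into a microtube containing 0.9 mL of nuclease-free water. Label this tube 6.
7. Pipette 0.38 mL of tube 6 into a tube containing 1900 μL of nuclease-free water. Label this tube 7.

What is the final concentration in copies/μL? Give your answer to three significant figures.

Step 1: 0.6 mL + 1200 μL = 1.8 mL total → factor 1.8/0.6 = 3
Step 2: 0.6 mL brought to 4.5 mL → factor 4.5/0.6 = 7.5
Step 3: 0.72 mL + 7.4 mL = 8.12 mL total → factor 8.12/0.72 = 11.278
Step 4: 260 μL + 10.9 mL = 11160 μL total → factor 11160/260 = 42.923
Step 5: 300 μL + 1200 μL = 1500 μL total → factor 1500/300 = 5
Step 6: 0.1 mL + 0.9 mL = 1 mL total → factor 1/0.1 = 10
Step 7: 0.38 mL + 1900 μL = 2.28 mL total → factor 2.28/0.38 = 6
Overall dilution factor = 3 × 7.5 × 11.278 × 42.923 × 5 × 10 × 6 = 3.2675 × 10^6
Final = 8.00 × 10^6 copies/μL / 3.2675 × 10^6 = 2.45 copies/μL

2.45 copies/μL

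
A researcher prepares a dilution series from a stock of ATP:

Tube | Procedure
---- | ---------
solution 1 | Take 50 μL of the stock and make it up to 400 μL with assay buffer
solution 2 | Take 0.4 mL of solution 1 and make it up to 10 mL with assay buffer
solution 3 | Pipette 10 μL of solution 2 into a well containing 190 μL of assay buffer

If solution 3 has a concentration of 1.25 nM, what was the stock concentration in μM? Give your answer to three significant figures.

Step 1: 50 μL brought to 400 μL → factor 400/50 = 8
Step 2: 0.4 mL brought to 10 mL → factor 10/0.4 = 25
Step 3: 10 μL + 190 μL = 200 μL total → factor 200/10 = 20
Overall dilution factor = 8 × 25 × 20 = 4000
Stock = 1.25 nM × 4000 = 5000 nM = 5.00 μM

5.00 μM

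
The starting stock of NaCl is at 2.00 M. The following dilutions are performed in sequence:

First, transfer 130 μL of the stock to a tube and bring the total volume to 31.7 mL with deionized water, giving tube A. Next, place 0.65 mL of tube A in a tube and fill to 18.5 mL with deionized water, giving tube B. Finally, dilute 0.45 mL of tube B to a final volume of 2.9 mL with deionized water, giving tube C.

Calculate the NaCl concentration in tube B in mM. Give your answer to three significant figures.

Step 1: 130 μL brought to 31.7 mL → factor 31700/130 = 243.85
Step 2: 0.65 mL brought to 18.5 mL → factor 18.5/0.65 = 28.462
Dilution factor through tube B = 243.85 × 28.462 = 6940.2
[tube B] = 2.00 M / 6940.2 = 0.0002882 M = 0.288 mM

0.288 mM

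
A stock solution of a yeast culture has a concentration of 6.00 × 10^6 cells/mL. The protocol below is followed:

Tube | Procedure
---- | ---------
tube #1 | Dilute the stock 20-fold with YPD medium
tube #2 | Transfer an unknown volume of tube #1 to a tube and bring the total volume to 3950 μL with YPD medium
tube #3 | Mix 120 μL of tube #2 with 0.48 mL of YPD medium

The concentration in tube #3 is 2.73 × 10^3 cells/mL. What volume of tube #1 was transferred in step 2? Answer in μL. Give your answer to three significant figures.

180 μL

Step 1: 20-fold → factor 20
Step 2: v brought to 3950 μL → factor = 3950 μL/v
Step 3: 120 μL + 0.48 mL = 600 μL total → factor 600/120 = 5
Product of known-step factors = 100
Overall factor = 6.00 × 10^6 cells/mL / (2.73 × 10^3 cells/mL) = 2197.8
Step-2 factor = 2197.8 / 100 = 21.978
v = 3950 μL / 21.978 = 180 μL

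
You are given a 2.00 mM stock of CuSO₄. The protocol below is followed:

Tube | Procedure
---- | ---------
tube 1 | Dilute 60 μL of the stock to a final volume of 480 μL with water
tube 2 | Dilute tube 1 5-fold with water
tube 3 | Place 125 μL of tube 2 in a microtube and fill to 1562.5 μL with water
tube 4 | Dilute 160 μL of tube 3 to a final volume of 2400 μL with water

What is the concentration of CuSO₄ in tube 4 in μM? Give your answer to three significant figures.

0.267 μM

Step 1: 60 μL brought to 480 μL → factor 480/60 = 8
Step 2: 5-fold → factor 5
Step 3: 125 μL brought to 1562.5 μL → factor 1562.5/125 = 12.5
Step 4: 160 μL brought to 2400 μL → factor 2400/160 = 15
Overall dilution factor = 8 × 5 × 12.5 × 15 = 7500
Final = 2.00 mM / 7500 = 0.0002667 mM = 0.267 μM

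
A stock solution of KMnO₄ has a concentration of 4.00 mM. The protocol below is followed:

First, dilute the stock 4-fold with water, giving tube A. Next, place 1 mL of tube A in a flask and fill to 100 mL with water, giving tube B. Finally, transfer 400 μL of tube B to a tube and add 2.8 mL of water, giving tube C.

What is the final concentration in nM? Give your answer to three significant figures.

1.25 × 10^3 nM

Step 1: 4-fold → factor 4
Step 2: 1 mL brought to 100 mL → factor 100/1 = 100
Step 3: 400 μL + 2.8 mL = 3200 μL total → factor 3200/400 = 8
Overall dilution factor = 4 × 100 × 8 = 3200
Final = 4.00 mM / 3200 = 0.001250 mM = 1.25 × 10^3 nM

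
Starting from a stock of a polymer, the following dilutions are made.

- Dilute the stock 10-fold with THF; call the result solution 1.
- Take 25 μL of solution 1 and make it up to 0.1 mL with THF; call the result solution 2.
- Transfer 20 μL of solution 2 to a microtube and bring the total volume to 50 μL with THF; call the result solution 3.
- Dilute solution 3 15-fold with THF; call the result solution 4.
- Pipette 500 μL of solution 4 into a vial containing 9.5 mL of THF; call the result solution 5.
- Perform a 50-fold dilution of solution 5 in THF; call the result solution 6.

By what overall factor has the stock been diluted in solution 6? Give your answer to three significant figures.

Step 1: 10-fold → factor 10
Step 2: 25 μL brought to 0.1 mL → factor 100/25 = 4
Step 3: 20 μL brought to 50 μL → factor 50/20 = 2.5
Step 4: 15-fold → factor 15
Step 5: 500 μL + 9.5 mL = 10000 μL total → factor 10000/500 = 20
Step 6: 50-fold → factor 50
Overall dilution factor = 10 × 4 × 2.5 × 15 × 20 × 50 = 1.5 × 10^6

1.50 × 10^6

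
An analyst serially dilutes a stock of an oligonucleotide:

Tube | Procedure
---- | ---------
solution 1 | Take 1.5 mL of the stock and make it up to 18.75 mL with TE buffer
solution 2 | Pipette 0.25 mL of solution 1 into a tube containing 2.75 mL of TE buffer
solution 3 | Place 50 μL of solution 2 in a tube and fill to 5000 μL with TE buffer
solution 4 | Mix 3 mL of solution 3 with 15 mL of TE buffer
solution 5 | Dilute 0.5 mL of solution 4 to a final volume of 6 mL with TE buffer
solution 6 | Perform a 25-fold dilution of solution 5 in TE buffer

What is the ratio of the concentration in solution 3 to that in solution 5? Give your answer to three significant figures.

Step 1: 1.5 mL brought to 18.75 mL → factor 18.75/1.5 = 12.5
Step 2: 0.25 mL + 2.75 mL = 3 mL total → factor 3/0.25 = 12
Step 3: 50 μL brought to 5000 μL → factor 5000/50 = 100
Step 4: 3 mL + 15 mL = 18 mL total → factor 18/3 = 6
Step 5: 0.5 mL brought to 6 mL → factor 6/0.5 = 12
Dilution factor to solution 3 = 15000; to solution 5 = 1.08 × 10^6
[solution 3]/[solution 5] = (factor to solution 5)/(factor to solution 3) = 1.08 × 10^6/15000 = 72.0

72.0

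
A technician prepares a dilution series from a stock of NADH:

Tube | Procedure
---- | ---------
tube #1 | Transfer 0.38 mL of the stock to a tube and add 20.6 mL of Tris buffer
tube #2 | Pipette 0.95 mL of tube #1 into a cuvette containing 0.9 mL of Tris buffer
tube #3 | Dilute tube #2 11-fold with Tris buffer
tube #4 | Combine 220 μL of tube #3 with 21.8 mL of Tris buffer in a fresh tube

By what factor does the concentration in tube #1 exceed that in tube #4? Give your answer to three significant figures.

Step 1: 0.38 mL + 20.6 mL = 20.98 mL total → factor 20.98/0.38 = 55.211
Step 2: 0.95 mL + 0.9 mL = 1.85 mL total → factor 1.85/0.95 = 1.9474
Step 3: 11-fold → factor 11
Step 4: 220 μL + 21.8 mL = 22020 μL total → factor 22020/220 = 100.09
Dilution factor to tube #1 = 55.211; to tube #4 = 1.1837 × 10^5
[tube #1]/[tube #4] = (factor to tube #4)/(factor to tube #1) = 1.1837 × 10^5/55.211 = 2.14 × 10^3

2.14 × 10^3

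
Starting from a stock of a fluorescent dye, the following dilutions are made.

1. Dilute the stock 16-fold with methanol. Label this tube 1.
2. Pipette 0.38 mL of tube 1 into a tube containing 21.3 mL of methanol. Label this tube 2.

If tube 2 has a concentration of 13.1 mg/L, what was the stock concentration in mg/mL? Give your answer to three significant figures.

12.0 mg/mL

Step 1: 16-fold → factor 16
Step 2: 0.38 mL + 21.3 mL = 21.68 mL total → factor 21.68/0.38 = 57.053
Overall dilution factor = 16 × 57.053 = 912.84
Stock = 13.1 mg/L × 912.84 = 1.196 × 10^4 mg/L = 12.0 mg/mL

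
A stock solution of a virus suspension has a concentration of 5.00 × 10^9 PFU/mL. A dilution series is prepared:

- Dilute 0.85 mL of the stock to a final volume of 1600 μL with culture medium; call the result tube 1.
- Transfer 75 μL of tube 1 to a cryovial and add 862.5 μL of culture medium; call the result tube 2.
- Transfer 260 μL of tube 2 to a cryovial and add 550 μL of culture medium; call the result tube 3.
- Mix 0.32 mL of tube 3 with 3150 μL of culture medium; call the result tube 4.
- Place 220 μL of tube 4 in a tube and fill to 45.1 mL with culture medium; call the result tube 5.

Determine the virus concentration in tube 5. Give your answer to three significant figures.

Step 1: 0.85 mL brought to 1600 μL → factor 1.6/0.85 = 1.8824
Step 2: 75 μL + 862.5 μL = 937.5 μL total → factor 937.5/75 = 12.5
Step 3: 260 μL + 550 μL = 810 μL total → factor 810/260 = 3.1154
Step 4: 0.32 mL + 3150 μL = 3.47 mL total → factor 3.47/0.32 = 10.844
Step 5: 220 μL brought to 45.1 mL → factor 45100/220 = 205
Overall dilution factor = 1.8824 × 12.5 × 3.1154 × 10.844 × 205 = 1.6295 × 10^5
Final = 5.00 × 10^9 PFU/mL / 1.6295 × 10^5 = 3.07 × 10^4 PFU/mL

3.07 × 10^4 PFU/mL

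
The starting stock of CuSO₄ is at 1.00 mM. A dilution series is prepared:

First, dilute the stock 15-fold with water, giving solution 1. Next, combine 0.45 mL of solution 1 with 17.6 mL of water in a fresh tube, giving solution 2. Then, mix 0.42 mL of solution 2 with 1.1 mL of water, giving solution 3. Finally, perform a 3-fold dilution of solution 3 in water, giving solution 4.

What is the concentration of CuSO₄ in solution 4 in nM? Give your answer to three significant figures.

153 nM

Step 1: 15-fold → factor 15
Step 2: 0.45 mL + 17.6 mL = 18.05 mL total → factor 18.05/0.45 = 40.111
Step 3: 0.42 mL + 1.1 mL = 1.52 mL total → factor 1.52/0.42 = 3.619
Step 4: 3-fold → factor 3
Overall dilution factor = 15 × 40.111 × 3.619 × 3 = 6532.4
Final = 1.00 mM / 6532.4 = 0.0001531 mM = 153 nM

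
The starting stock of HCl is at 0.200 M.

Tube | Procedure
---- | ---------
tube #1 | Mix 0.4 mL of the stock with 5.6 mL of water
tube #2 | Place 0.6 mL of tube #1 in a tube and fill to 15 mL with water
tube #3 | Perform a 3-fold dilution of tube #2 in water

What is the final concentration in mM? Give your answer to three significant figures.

Step 1: 0.4 mL + 5.6 mL = 6 mL total → factor 6/0.4 = 15
Step 2: 0.6 mL brought to 15 mL → factor 15/0.6 = 25
Step 3: 3-fold → factor 3
Overall dilution factor = 15 × 25 × 3 = 1125
Final = 0.200 M / 1125 = 0.0001778 M = 0.178 mM

0.178 mM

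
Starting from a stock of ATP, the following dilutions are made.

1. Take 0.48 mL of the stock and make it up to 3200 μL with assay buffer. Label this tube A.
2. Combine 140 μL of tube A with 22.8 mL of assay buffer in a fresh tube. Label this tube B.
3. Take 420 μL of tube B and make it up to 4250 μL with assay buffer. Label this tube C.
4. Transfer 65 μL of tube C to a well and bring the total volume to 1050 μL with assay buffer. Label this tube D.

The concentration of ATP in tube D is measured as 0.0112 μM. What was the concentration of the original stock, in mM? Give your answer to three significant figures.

2.00 mM

Step 1: 0.48 mL brought to 3200 μL → factor 3.2/0.48 = 6.6667
Step 2: 140 μL + 22.8 mL = 22940 μL total → factor 22940/140 = 163.86
Step 3: 420 μL brought to 4250 μL → factor 4250/420 = 10.119
Step 4: 65 μL brought to 1050 μL → factor 1050/65 = 16.154
Overall dilution factor = 6.6667 × 163.86 × 10.119 × 16.154 = 1.7856 × 10^5
Stock = 0.0112 μM × 1.7856 × 10^5 = 2000 μM = 2.00 mM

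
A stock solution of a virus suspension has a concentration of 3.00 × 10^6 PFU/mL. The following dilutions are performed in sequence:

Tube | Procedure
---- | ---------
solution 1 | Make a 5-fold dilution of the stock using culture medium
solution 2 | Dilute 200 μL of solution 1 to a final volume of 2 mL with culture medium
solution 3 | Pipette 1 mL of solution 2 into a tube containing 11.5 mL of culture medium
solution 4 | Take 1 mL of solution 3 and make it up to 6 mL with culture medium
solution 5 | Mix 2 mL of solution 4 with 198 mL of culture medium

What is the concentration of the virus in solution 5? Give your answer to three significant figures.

Step 1: 5-fold → factor 5
Step 2: 200 μL brought to 2 mL → factor 2000/200 = 10
Step 3: 1 mL + 11.5 mL = 12.5 mL total → factor 12.5/1 = 12.5
Step 4: 1 mL brought to 6 mL → factor 6/1 = 6
Step 5: 2 mL + 198 mL = 200 mL total → factor 200/2 = 100
Overall dilution factor = 5 × 10 × 12.5 × 6 × 100 = 3.75 × 10^5
Final = 3.00 × 10^6 PFU/mL / 3.75 × 10^5 = 8.00 PFU/mL

8.00 PFU/mL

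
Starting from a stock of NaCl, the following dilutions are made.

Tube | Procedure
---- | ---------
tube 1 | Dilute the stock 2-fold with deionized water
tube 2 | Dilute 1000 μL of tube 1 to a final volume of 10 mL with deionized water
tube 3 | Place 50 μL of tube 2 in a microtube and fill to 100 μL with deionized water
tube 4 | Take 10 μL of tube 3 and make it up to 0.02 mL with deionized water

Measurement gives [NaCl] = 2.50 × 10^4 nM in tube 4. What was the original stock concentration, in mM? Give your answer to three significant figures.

2.00 mM

Step 1: 2-fold → factor 2
Step 2: 1000 μL brought to 10 mL → factor 10000/1000 = 10
Step 3: 50 μL brought to 100 μL → factor 100/50 = 2
Step 4: 10 μL brought to 0.02 mL → factor 20/10 = 2
Overall dilution factor = 2 × 10 × 2 × 2 = 80
Stock = 2.50 × 10^4 nM × 80 = 2.000 × 10^6 nM = 2.00 mM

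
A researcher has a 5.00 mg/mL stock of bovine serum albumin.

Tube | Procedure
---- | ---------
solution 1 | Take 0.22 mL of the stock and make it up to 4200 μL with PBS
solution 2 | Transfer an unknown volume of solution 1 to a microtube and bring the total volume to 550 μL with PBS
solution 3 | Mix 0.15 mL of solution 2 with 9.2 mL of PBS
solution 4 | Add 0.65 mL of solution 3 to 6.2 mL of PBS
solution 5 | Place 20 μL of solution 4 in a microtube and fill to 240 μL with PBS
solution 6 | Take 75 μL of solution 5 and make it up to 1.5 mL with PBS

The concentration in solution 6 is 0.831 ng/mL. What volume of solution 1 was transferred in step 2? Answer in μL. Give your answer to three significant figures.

Step 1: 0.22 mL brought to 4200 μL → factor 4.2/0.22 = 19.091
Step 2: v brought to 550 μL → factor = 550 μL/v
Step 3: 0.15 mL + 9.2 mL = 9.35 mL total → factor 9.35/0.15 = 62.333
Step 4: 0.65 mL + 6.2 mL = 6.85 mL total → factor 6.85/0.65 = 10.538
Step 5: 20 μL brought to 240 μL → factor 240/20 = 12
Step 6: 75 μL brought to 1.5 mL → factor 1500/75 = 20
Product of known-step factors = 3.0098 × 10^6
Overall factor = 5.00 mg/mL / (0.831 ng/mL) = 6.0168 × 10^6
Step-2 factor = 6.0168 × 10^6 / 3.0098 × 10^6 = 1.9991
v = 550 μL / 1.9991 = 275 μL

275 μL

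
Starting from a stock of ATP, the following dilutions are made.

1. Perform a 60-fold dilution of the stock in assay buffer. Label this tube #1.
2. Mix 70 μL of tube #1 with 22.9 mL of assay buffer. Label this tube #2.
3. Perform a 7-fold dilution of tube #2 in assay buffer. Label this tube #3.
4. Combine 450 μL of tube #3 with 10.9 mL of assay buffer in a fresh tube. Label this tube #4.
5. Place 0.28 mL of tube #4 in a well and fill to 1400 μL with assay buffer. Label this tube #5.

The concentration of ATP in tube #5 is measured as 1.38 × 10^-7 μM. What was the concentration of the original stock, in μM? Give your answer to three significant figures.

Step 1: 60-fold → factor 60
Step 2: 70 μL + 22.9 mL = 22970 μL total → factor 22970/70 = 328.14
Step 3: 7-fold → factor 7
Step 4: 450 μL + 10.9 mL = 11350 μL total → factor 11350/450 = 25.222
Step 5: 0.28 mL brought to 1400 μL → factor 1.4/0.28 = 5
Overall dilution factor = 60 × 328.14 × 7 × 25.222 × 5 = 1.7381 × 10^7
Stock = 1.38 × 10^-7 μM × 1.7381 × 10^7 = 2.40 μM

2.40 μM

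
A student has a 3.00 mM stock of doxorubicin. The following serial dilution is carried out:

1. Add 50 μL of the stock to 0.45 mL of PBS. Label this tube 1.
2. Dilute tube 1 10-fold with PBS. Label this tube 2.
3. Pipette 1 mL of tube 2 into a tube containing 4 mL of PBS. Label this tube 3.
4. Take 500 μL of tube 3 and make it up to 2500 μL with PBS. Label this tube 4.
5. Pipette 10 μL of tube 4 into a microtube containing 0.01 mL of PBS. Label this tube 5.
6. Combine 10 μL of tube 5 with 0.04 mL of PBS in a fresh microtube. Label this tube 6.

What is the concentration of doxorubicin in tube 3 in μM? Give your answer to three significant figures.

6.00 μM

Step 1: 50 μL + 0.45 mL = 500 μL total → factor 500/50 = 10
Step 2: 10-fold → factor 10
Step 3: 1 mL + 4 mL = 5 mL total → factor 5/1 = 5
Dilution factor through tube 3 = 10 × 10 × 5 = 500
[tube 3] = 3.00 mM / 500 = 0.006000 mM = 6.00 μM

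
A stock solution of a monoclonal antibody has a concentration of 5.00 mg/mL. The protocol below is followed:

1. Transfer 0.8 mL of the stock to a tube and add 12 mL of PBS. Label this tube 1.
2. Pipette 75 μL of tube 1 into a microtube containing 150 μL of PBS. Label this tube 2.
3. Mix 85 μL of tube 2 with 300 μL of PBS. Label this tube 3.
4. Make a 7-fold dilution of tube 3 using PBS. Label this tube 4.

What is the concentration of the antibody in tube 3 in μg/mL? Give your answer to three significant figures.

Step 1: 0.8 mL + 12 mL = 12.8 mL total → factor 12.8/0.8 = 16
Step 2: 75 μL + 150 μL = 225 μL total → factor 225/75 = 3
Step 3: 85 μL + 300 μL = 385 μL total → factor 385/85 = 4.5294
Dilution factor through tube 3 = 16 × 3 × 4.5294 = 217.41
[tube 3] = 5.00 mg/mL / 217.41 = 0.02300 mg/mL = 23.0 μg/mL

23.0 μg/mL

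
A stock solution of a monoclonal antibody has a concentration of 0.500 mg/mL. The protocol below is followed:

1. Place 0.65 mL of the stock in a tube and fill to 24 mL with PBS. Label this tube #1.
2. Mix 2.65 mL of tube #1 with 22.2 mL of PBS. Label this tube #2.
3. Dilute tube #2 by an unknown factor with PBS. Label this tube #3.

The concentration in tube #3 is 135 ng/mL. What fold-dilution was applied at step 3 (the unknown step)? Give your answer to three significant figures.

Step 1: 0.65 mL brought to 24 mL → factor 24/0.65 = 36.923
Step 2: 2.65 mL + 22.2 mL = 24.85 mL total → factor 24.85/2.65 = 9.3774
Step 3: unknown factor x
Product of known-step factors = 346.24
Overall factor = 0.500 mg/mL / (135 ng/mL) = 3703.7
x = 3703.7 / 346.24 = 10.7

10.7-fold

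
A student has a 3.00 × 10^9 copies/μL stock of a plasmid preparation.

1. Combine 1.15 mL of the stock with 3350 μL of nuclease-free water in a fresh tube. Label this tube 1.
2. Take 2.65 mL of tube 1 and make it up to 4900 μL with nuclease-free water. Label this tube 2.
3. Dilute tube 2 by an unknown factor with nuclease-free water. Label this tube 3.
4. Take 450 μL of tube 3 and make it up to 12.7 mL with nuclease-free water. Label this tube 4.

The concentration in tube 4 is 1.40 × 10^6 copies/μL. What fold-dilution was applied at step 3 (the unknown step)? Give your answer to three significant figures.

Step 1: 1.15 mL + 3350 μL = 4.5 mL total → factor 4.5/1.15 = 3.913
Step 2: 2.65 mL brought to 4900 μL → factor 4.9/2.65 = 1.8491
Step 3: unknown factor x
Step 4: 450 μL brought to 12.7 mL → factor 12700/450 = 28.222
Product of known-step factors = 204.2
Overall factor = 3.00 × 10^9 copies/μL / (1.40 × 10^6 copies/μL) = 2142.9
x = 2142.9 / 204.2 = 10.5

10.5-fold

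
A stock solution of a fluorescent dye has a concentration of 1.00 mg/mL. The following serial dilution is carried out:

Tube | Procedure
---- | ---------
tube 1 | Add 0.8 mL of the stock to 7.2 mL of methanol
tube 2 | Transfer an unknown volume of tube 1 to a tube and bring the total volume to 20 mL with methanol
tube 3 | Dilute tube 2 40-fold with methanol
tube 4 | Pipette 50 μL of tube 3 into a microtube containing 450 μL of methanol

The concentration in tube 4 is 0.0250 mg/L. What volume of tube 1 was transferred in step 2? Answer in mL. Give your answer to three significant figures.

Step 1: 0.8 mL + 7.2 mL = 8 mL total → factor 8/0.8 = 10
Step 2: v brought to 20 mL → factor = 20 mL/v
Step 3: 40-fold → factor 40
Step 4: 50 μL + 450 μL = 500 μL total → factor 500/50 = 10
Product of known-step factors = 4000
Overall factor = 1.00 mg/mL / (0.0250 mg/L) = 40000
Step-2 factor = 40000 / 4000 = 10
v = 20 mL / 10 = 2.00 mL

2.00 mL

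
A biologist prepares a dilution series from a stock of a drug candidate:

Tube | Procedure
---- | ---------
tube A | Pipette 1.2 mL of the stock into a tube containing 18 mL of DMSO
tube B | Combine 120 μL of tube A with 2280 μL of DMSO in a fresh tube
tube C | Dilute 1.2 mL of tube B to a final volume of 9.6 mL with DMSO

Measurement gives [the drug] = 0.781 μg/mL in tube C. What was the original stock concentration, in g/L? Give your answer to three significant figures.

2.00 g/L

Step 1: 1.2 mL + 18 mL = 19.2 mL total → factor 19.2/1.2 = 16
Step 2: 120 μL + 2280 μL = 2400 μL total → factor 2400/120 = 20
Step 3: 1.2 mL brought to 9.6 mL → factor 9.6/1.2 = 8
Overall dilution factor = 16 × 20 × 8 = 2560
Stock = 0.781 μg/mL × 2560 = 1999 μg/mL = 2.00 g/L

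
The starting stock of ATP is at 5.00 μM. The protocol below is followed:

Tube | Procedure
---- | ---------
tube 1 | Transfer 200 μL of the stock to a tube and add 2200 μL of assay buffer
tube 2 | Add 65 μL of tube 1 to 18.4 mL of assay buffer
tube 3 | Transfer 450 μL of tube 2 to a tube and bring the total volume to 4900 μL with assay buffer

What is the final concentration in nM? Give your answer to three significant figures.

0.135 nM

Step 1: 200 μL + 2200 μL = 2400 μL total → factor 2400/200 = 12
Step 2: 65 μL + 18.4 mL = 18465 μL total → factor 18465/65 = 284.08
Step 3: 450 μL brought to 4900 μL → factor 4900/450 = 10.889
Overall dilution factor = 12 × 284.08 × 10.889 = 37119
Final = 5.00 μM / 37119 = 0.0001347 μM = 0.135 nM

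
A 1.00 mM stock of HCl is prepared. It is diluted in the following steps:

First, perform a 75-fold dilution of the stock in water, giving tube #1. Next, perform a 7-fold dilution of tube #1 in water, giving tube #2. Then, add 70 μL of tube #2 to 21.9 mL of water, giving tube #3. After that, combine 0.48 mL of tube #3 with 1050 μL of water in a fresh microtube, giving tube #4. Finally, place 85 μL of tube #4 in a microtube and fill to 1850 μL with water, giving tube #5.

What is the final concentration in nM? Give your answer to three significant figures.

Step 1: 75-fold → factor 75
Step 2: 7-fold → factor 7
Step 3: 70 μL + 21.9 mL = 21970 μL total → factor 21970/70 = 313.86
Step 4: 0.48 mL + 1050 μL = 1.53 mL total → factor 1.53/0.48 = 3.1875
Step 5: 85 μL brought to 1850 μL → factor 1850/85 = 21.765
Overall dilution factor = 75 × 7 × 313.86 × 3.1875 × 21.765 = 1.1431 × 10^7
Final = 1.00 mM / 1.1431 × 10^7 = 8.748 × 10^-8 mM = 0.0875 nM

0.0875 nM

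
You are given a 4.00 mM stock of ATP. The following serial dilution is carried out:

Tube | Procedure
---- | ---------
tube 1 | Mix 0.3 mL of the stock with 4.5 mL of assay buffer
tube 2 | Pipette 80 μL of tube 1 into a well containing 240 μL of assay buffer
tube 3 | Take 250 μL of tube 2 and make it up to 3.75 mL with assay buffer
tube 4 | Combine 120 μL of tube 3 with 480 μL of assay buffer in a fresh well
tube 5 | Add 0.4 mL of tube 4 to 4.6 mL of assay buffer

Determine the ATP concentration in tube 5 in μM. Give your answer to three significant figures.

Step 1: 0.3 mL + 4.5 mL = 4.8 mL total → factor 4.8/0.3 = 16
Step 2: 80 μL + 240 μL = 320 μL total → factor 320/80 = 4
Step 3: 250 μL brought to 3.75 mL → factor 3750/250 = 15
Step 4: 120 μL + 480 μL = 600 μL total → factor 600/120 = 5
Step 5: 0.4 mL + 4.6 mL = 5 mL total → factor 5/0.4 = 12.5
Overall dilution factor = 16 × 4 × 15 × 5 × 12.5 = 60000
Final = 4.00 mM / 60000 = 6.667 × 10^-5 mM = 0.0667 μM

0.0667 μM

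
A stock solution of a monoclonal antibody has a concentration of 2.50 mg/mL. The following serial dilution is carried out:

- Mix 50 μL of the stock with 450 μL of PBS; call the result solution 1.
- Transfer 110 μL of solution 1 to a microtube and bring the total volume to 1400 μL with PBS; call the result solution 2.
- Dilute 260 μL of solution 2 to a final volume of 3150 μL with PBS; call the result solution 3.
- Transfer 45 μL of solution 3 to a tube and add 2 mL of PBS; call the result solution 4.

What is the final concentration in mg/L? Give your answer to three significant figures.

0.0357 mg/L

Step 1: 50 μL + 450 μL = 500 μL total → factor 500/50 = 10
Step 2: 110 μL brought to 1400 μL → factor 1400/110 = 12.727
Step 3: 260 μL brought to 3150 μL → factor 3150/260 = 12.115
Step 4: 45 μL + 2 mL = 2045 μL total → factor 2045/45 = 45.444
Overall dilution factor = 10 × 12.727 × 12.115 × 45.444 = 70073
Final = 2.50 mg/mL / 70073 = 3.568 × 10^-5 mg/mL = 0.0357 mg/L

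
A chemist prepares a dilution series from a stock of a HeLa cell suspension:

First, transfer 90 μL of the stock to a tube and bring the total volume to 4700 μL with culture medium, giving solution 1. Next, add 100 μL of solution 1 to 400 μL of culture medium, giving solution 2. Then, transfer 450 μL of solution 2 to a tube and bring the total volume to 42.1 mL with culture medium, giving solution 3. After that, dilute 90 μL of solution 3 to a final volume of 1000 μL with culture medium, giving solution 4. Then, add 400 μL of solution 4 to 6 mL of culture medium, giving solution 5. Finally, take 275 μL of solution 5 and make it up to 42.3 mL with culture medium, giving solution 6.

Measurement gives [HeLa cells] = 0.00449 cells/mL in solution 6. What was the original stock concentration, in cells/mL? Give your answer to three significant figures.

Step 1: 90 μL brought to 4700 μL → factor 4700/90 = 52.222
Step 2: 100 μL + 400 μL = 500 μL total → factor 500/100 = 5
Step 3: 450 μL brought to 42.1 mL → factor 42100/450 = 93.556
Step 4: 90 μL brought to 1000 μL → factor 1000/90 = 11.111
Step 5: 400 μL + 6 mL = 6400 μL total → factor 6400/400 = 16
Step 6: 275 μL brought to 42.3 mL → factor 42300/275 = 153.82
Overall dilution factor = 52.222 × 5 × 93.556 × 11.111 × 16 × 153.82 = 6.6801 × 10^8
Stock = 0.00449 cells/mL × 6.6801 × 10^8 = 3.00 × 10^6 cells/mL

3.00 × 10^6 cells/mL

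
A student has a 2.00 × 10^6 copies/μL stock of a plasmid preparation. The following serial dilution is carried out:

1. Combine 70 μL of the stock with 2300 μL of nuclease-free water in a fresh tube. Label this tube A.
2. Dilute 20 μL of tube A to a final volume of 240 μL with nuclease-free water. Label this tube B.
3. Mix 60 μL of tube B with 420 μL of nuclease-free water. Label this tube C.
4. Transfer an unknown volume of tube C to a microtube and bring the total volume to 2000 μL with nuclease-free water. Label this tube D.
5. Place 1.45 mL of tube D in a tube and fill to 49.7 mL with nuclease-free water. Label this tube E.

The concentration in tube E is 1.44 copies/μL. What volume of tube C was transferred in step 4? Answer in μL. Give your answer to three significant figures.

160 μL

Step 1: 70 μL + 2300 μL = 2370 μL total → factor 2370/70 = 33.857
Step 2: 20 μL brought to 240 μL → factor 240/20 = 12
Step 3: 60 μL + 420 μL = 480 μL total → factor 480/60 = 8
Step 4: v brought to 2000 μL → factor = 2000 μL/v
Step 5: 1.45 mL brought to 49.7 mL → factor 49.7/1.45 = 34.276
Product of known-step factors = 1.1141 × 10^5
Overall factor = 2.00 × 10^6 copies/μL / (1.44 copies/μL) = 1.3889 × 10^6
Step-4 factor = 1.3889 × 10^6 / 1.1141 × 10^5 = 12.467
v = 2000 μL / 12.467 = 160 μL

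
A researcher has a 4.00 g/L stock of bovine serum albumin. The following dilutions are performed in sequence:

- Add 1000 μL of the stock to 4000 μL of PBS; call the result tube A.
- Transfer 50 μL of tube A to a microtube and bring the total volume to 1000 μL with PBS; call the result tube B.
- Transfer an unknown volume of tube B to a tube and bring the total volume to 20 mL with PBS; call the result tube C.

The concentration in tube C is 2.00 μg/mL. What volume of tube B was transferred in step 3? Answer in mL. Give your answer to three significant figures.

Step 1: 1000 μL + 4000 μL = 5000 μL total → factor 5000/1000 = 5
Step 2: 50 μL brought to 1000 μL → factor 1000/50 = 20
Step 3: v brought to 20 mL → factor = 20 mL/v
Product of known-step factors = 100
Overall factor = 4.00 g/L / (2.00 μg/mL) = 2000
Step-3 factor = 2000 / 100 = 20
v = 20 mL / 20 = 1.00 mL

1.00 mL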